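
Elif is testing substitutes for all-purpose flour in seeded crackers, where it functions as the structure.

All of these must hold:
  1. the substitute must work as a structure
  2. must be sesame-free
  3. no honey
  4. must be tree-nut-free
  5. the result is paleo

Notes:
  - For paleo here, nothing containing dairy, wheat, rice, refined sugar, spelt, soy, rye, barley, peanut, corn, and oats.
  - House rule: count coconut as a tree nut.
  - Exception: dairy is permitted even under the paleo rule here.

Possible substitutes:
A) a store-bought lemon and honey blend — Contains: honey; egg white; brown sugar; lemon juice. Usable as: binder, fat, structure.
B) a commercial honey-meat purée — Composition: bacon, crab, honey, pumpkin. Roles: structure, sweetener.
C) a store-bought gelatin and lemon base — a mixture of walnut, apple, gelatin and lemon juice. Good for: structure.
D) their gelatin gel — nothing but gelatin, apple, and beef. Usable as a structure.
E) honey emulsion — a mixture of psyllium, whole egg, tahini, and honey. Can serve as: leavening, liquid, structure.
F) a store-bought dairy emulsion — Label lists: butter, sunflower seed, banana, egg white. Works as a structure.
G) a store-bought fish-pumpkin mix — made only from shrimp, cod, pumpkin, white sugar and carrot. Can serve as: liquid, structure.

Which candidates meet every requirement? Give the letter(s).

D, F

A: has brown sugar, so not paleo; has honey, so not honey-free — reject
B: has honey, so not honey-free — out
C: has walnut, so not tree-nut-free — no
D: works as a structure, no honey, no sesame — keep
E: has honey, so not honey-free; has tahini, so not sesame-free — out
F: dairy is permitted under the paleo carve-out; nothing else excluded — valid
G: has white sugar, so not paleo — out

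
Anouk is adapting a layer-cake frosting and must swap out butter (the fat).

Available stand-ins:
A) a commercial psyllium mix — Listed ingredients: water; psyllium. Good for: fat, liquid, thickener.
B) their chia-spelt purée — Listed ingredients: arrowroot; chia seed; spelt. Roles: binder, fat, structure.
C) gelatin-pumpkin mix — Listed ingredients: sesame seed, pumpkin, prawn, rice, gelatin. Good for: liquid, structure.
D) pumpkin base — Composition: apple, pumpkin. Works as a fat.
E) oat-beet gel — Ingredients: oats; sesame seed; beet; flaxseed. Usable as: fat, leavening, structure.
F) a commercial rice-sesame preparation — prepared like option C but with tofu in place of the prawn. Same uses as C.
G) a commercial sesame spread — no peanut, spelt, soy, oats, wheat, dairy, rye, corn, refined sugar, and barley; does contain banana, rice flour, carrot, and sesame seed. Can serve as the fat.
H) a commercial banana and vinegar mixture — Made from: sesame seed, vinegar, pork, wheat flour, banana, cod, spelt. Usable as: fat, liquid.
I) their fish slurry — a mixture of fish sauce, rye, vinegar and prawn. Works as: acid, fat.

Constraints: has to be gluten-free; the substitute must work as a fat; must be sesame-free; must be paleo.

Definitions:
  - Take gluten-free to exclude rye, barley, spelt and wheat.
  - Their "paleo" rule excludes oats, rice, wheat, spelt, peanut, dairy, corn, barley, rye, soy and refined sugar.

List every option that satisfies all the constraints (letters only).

A: only water and psyllium; none excluded — valid
B: has spelt, so not gluten-free; has spelt, so not paleo — no
C: not usable as a fat; has rice, so not paleo (and 1 more) — no
D: only pumpkin and apple; none excluded — valid
E: has oats, so not paleo; has sesame seed, so not sesame-free — no
F: not usable as a fat; has rice, so not paleo (and 1 more) — out
G: has rice flour, so not paleo; has sesame seed, so not sesame-free — out
H: has spelt, so not gluten-free; has spelt, so not paleo (and 1 more) — no
I: has rye, so not gluten-free; has rye, so not paleo — no

A, D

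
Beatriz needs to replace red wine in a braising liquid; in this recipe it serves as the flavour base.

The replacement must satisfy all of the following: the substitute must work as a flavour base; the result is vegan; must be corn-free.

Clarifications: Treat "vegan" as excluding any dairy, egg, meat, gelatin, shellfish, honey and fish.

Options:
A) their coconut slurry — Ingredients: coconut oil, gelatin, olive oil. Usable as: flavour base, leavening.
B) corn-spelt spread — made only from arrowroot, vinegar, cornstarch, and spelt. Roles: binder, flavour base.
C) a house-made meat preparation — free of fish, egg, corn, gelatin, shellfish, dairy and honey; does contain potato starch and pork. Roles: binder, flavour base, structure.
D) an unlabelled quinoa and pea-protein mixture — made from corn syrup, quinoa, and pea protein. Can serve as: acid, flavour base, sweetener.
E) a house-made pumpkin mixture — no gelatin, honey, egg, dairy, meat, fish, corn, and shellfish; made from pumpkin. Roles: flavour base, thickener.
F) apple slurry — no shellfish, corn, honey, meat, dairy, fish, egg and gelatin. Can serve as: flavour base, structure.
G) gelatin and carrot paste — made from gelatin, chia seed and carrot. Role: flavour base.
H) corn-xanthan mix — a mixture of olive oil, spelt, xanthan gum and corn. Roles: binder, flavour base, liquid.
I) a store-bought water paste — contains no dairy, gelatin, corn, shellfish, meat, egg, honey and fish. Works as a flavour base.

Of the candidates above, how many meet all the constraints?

3

A: has gelatin, so not vegan — no
B: has cornstarch, so not corn-free — out
C: has pork, so not vegan — out
D: has corn syrup, so not corn-free — out
E: nothing on the exclusion list — keep
F: nothing on the exclusion list — valid
G: has gelatin, so not vegan — out
H: has corn, so not corn-free — reject
I: every rule checks out — keep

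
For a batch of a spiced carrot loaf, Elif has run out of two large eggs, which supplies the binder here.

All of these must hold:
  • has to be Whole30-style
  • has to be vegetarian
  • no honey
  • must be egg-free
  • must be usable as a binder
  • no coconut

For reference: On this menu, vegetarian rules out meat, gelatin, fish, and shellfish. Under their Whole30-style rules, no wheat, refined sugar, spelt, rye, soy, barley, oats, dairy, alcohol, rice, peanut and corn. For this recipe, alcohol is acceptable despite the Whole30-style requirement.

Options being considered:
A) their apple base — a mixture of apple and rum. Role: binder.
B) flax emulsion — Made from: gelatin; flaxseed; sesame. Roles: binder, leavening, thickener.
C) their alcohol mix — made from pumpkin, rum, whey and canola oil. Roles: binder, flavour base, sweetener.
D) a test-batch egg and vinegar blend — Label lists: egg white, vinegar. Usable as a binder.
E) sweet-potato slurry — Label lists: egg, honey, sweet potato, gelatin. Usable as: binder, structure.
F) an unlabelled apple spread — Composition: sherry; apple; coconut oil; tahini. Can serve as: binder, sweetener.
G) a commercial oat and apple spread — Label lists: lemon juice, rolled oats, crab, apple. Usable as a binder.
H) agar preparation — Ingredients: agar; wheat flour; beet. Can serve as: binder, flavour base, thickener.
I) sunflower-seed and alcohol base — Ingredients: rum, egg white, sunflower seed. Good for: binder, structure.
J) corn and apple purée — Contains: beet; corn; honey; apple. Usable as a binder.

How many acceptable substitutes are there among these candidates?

1

A: alcohol is permitted under the Whole30-style carve-out; nothing else excluded — OK
B: has gelatin, so not vegetarian — no
C: has whey, so not Whole30-style — out
D: has egg white, so not egg-free — no
E: has gelatin, so not vegetarian; has egg, so not egg-free (and 1 more) — no
F: has coconut oil, so not coconut-free — reject
G: has crab, so not vegetarian; has rolled oats, so not Whole30-style — out
H: has wheat flour, so not Whole30-style — reject
I: has egg white, so not egg-free — out
J: has corn, so not Whole30-style; has honey, so not honey-free — out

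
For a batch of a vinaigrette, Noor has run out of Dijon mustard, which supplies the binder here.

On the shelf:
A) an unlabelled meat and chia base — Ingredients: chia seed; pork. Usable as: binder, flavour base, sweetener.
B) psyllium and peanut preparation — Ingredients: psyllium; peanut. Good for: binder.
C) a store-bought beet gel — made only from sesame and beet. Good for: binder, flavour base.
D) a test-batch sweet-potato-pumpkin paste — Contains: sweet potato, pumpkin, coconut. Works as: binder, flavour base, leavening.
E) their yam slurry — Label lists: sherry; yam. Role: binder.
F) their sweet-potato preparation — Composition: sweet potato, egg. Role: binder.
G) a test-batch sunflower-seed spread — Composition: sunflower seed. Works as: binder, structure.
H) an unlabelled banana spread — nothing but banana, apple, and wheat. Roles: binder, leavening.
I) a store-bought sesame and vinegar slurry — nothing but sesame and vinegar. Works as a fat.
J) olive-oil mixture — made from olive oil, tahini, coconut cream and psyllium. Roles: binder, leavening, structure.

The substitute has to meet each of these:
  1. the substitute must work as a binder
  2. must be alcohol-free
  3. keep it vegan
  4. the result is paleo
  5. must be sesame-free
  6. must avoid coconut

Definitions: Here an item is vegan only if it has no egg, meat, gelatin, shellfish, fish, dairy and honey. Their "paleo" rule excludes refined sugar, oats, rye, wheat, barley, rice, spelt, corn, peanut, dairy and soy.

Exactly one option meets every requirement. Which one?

G

A: has pork, so not vegan — out
B: has peanut, so not paleo — no
C: has sesame, so not sesame-free — reject
D: has coconut, so not coconut-free — reject
E: has sherry, so not alcohol-free — reject
F: has egg, so not vegan — no
G: only sunflower seed; none excluded — valid
H: has wheat, so not paleo — out
I: not usable as a binder; has sesame, so not sesame-free — reject
J: has tahini, so not sesame-free; has coconut cream, so not coconut-free — reject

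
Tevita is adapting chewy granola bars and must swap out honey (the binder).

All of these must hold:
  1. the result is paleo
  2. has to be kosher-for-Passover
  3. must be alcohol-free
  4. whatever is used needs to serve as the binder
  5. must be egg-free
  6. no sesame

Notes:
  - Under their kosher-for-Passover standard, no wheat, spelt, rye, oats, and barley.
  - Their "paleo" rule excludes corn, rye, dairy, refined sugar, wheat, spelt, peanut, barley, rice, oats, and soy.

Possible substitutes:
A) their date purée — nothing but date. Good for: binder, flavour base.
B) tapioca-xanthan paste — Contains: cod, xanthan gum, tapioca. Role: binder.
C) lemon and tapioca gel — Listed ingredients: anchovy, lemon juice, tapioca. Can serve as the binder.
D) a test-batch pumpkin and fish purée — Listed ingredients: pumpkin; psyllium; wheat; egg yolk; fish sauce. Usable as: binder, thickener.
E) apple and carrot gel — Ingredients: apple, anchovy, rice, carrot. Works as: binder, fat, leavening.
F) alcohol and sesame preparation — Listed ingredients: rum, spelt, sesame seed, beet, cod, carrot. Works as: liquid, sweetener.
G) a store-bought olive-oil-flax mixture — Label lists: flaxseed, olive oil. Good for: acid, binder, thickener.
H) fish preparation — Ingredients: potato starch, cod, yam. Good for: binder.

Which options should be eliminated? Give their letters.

A: every rule checks out — keep
B: nothing on the exclusion list — keep
C: works as a binder, no egg, no alcohol — valid
D: has wheat, so not kosher-for-Passover; has wheat, so not paleo (and 1 more) — out
E: has rice, so not paleo — no
F: not usable as a binder; has spelt, so not kosher-for-Passover (and 3 more) — reject
G: only flaxseed and olive oil; none excluded — OK
H: only cod, potato starch and yam; none excluded — valid

D, E, F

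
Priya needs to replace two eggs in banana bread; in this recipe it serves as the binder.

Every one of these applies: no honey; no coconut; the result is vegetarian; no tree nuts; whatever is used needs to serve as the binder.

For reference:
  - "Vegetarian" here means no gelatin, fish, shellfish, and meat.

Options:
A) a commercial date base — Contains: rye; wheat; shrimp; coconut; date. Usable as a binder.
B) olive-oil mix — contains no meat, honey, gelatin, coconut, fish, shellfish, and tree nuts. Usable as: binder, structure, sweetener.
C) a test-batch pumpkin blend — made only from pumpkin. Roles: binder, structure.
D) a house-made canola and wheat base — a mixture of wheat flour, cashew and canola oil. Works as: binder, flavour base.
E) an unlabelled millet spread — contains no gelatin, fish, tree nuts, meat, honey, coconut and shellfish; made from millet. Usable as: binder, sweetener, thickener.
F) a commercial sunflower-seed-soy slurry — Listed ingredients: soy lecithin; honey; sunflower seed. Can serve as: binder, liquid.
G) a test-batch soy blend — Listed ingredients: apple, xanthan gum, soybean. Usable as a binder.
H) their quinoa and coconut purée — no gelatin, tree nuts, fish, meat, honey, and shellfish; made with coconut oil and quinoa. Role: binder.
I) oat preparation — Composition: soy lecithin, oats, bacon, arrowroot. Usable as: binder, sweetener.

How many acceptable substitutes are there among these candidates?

4

A: has shrimp, so not vegetarian; has coconut, so not coconut-free — reject
B: works as a binder, no tree nuts, no honey — valid
C: no honey, no coconut — keep
D: has cashew, so not tree-nut-free — reject
E: nothing on the exclusion list — valid
F: has honey, so not honey-free — out
G: only soybean, xanthan gum and apple; none excluded — keep
H: has coconut oil, so not coconut-free — no
I: has bacon, so not vegetarian — reject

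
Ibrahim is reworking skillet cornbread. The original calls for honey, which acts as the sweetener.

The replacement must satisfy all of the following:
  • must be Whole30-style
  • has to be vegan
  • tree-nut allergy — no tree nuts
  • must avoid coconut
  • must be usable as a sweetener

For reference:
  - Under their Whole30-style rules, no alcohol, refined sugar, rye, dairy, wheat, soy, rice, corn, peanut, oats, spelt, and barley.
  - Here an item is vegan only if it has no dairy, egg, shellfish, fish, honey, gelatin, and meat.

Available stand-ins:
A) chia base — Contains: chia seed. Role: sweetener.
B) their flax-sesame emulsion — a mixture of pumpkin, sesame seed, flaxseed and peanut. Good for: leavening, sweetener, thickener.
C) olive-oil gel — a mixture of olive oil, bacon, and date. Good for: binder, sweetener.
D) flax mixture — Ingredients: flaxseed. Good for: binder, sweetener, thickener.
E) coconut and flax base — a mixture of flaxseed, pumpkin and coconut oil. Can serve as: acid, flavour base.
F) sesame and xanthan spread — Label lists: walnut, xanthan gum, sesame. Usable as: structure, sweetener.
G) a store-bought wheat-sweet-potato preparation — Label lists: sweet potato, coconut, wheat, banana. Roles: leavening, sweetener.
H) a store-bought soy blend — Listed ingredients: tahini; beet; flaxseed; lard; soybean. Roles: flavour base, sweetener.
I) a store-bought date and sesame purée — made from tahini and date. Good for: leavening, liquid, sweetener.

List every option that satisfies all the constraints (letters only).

A: vegan, no coconut — OK
B: has peanut, so not Whole30-style — out
C: has bacon, so not vegan — no
D: Whole30-style, no coconut — keep
E: not usable as a sweetener; has coconut oil, so not coconut-free — reject
F: has walnut, so not tree-nut-free — no
G: has wheat, so not Whole30-style; has coconut, so not coconut-free — out
H: has soybean, so not Whole30-style; has lard, so not vegan — no
I: nothing on the exclusion list — keep

A, D, I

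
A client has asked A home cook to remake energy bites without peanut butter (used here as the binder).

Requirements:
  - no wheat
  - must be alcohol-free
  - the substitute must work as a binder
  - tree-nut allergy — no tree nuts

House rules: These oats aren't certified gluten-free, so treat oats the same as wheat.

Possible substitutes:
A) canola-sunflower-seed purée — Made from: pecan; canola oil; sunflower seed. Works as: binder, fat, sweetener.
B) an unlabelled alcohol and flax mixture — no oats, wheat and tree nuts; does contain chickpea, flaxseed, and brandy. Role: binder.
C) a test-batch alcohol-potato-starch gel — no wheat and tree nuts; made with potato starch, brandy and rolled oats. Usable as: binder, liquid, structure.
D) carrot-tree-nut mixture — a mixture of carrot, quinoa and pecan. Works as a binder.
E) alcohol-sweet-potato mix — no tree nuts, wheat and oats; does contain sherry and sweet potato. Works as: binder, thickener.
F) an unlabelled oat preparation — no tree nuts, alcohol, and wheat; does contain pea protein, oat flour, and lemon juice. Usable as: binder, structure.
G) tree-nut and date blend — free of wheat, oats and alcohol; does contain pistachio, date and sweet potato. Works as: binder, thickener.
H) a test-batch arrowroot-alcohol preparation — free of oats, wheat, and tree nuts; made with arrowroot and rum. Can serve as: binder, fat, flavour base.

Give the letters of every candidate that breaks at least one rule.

A, B, C, D, E, F, G, H

A: has pecan, so not tree-nut-free — reject
B: has brandy, so not alcohol-free — no
C: has brandy, so not alcohol-free; has rolled oats, so not wheat-free — out
D: has pecan, so not tree-nut-free — no
E: has sherry, so not alcohol-free — out
F: has oat flour, so not wheat-free — no
G: has pistachio, so not tree-nut-free — reject
H: has rum, so not alcohol-free — no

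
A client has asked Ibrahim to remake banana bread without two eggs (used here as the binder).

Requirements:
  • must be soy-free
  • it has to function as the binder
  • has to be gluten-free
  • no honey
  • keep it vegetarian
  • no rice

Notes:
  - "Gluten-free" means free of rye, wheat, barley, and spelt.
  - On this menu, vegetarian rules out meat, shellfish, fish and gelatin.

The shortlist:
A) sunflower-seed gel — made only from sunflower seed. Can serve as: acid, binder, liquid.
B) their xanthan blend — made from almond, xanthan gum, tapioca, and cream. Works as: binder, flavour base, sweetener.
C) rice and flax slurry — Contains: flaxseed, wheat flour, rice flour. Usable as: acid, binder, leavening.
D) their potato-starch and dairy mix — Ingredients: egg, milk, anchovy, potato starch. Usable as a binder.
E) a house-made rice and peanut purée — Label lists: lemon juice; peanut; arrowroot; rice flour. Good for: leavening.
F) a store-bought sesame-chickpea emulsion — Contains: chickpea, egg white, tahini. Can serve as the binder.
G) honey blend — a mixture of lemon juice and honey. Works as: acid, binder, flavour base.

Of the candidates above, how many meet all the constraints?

A: only sunflower seed; none excluded — valid
B: every rule checks out — OK
C: has wheat flour, so not gluten-free; has rice flour, so not rice-free — no
D: has anchovy, so not vegetarian — no
E: not usable as a binder; has rice flour, so not rice-free — no
F: no honey, vegetarian — valid
G: has honey, so not honey-free — out

3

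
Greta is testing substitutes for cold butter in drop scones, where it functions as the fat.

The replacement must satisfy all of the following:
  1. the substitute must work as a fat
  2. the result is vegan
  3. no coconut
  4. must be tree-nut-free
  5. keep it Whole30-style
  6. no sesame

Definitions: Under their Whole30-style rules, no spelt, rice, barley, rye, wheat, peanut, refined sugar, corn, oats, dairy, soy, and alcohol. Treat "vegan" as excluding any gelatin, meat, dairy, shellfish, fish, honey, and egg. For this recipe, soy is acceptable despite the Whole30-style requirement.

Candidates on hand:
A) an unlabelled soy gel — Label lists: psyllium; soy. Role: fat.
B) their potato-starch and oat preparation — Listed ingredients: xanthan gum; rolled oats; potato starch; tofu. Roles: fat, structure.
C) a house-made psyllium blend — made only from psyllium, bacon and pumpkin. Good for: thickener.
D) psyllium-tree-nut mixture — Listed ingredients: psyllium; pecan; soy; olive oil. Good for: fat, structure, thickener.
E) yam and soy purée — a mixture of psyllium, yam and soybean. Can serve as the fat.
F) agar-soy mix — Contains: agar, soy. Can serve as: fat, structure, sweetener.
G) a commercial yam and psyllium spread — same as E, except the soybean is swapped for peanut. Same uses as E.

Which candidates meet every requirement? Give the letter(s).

A: soy is permitted under the Whole30-style carve-out; nothing else excluded — OK
B: has rolled oats, so not Whole30-style — reject
C: not usable as a fat; has bacon, so not vegan — no
D: has pecan, so not tree-nut-free — no
E: soy is permitted under the Whole30-style carve-out; nothing else excluded — keep
F: soy is permitted under the Whole30-style carve-out; nothing else excluded — OK
G: has peanut, so not Whole30-style — reject

A, E, F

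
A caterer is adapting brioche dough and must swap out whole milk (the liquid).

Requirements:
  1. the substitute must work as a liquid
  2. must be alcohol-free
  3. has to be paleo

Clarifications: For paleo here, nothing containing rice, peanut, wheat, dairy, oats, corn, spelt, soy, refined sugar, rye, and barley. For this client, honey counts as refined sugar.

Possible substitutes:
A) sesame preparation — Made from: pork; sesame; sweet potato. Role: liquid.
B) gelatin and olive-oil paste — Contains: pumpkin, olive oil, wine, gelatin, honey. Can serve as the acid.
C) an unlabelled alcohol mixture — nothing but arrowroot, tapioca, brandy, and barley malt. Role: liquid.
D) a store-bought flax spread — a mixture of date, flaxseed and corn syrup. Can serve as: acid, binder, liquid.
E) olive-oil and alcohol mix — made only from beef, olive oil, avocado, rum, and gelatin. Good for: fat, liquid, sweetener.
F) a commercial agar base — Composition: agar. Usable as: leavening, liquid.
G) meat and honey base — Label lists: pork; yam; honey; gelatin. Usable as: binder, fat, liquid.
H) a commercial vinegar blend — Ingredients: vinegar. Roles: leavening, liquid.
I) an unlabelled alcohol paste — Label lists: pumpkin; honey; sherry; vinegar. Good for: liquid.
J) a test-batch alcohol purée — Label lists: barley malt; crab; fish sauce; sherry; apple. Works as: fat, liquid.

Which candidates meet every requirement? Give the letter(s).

A, F, H

A: works as a liquid, no alcohol, paleo — OK
B: not usable as a liquid; has honey, so not paleo (and 1 more) — no
C: has barley malt, so not paleo; has brandy, so not alcohol-free — no
D: has corn syrup, so not paleo — out
E: has rum, so not alcohol-free — out
F: only agar; none excluded — OK
G: has honey, so not paleo — reject
H: only vinegar; none excluded — keep
I: has honey, so not paleo; has sherry, so not alcohol-free — reject
J: has barley malt, so not paleo; has sherry, so not alcohol-free — out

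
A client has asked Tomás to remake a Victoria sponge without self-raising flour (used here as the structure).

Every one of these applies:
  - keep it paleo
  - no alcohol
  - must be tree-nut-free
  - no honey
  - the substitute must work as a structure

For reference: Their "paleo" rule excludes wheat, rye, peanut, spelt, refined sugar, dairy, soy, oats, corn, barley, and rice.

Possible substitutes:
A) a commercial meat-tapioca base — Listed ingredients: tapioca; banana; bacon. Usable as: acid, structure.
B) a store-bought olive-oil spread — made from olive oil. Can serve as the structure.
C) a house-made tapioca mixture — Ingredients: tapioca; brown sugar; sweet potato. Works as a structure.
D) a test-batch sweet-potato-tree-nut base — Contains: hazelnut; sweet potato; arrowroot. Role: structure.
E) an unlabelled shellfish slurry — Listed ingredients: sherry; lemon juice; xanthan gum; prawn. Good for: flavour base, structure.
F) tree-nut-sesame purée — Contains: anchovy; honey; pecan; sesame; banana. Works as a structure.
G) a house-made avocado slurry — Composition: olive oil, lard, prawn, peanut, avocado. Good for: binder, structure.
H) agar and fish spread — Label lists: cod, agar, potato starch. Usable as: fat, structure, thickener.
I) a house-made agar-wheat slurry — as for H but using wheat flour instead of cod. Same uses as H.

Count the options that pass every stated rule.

A: works as a structure, paleo, no alcohol — OK
B: only olive oil; none excluded — keep
C: has brown sugar, so not paleo — no
D: has hazelnut, so not tree-nut-free — reject
E: has sherry, so not alcohol-free — reject
F: has pecan, so not tree-nut-free; has honey, so not honey-free — out
G: has peanut, so not paleo — no
H: works as a structure, no honey, no alcohol — OK
I: has wheat flour, so not paleo — out

3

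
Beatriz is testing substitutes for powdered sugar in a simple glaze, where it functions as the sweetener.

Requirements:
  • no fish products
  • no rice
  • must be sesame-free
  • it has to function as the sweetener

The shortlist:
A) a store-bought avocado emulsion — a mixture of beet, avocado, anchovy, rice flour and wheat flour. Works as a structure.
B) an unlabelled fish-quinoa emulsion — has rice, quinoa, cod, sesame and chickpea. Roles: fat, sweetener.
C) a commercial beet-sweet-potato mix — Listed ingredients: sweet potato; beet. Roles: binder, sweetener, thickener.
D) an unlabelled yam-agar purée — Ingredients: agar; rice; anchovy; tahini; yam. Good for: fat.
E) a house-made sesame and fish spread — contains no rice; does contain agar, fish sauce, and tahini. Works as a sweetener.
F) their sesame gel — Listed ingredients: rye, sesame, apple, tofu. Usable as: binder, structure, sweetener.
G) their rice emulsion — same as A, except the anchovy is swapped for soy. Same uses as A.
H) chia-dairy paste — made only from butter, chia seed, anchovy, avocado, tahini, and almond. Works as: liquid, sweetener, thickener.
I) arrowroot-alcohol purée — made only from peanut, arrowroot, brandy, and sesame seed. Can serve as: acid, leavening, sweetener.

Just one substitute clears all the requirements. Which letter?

C

A: not usable as a sweetener; has anchovy, so not fish-free (and 1 more) — out
B: has cod, so not fish-free; has sesame, so not sesame-free (and 1 more) — reject
C: only beet and sweet potato; none excluded — OK
D: not usable as a sweetener; has anchovy, so not fish-free (and 2 more) — out
E: has fish sauce, so not fish-free; has tahini, so not sesame-free — reject
F: has sesame, so not sesame-free — reject
G: not usable as a sweetener; has rice flour, so not rice-free — out
H: has anchovy, so not fish-free; has tahini, so not sesame-free — no
I: has sesame seed, so not sesame-free — reject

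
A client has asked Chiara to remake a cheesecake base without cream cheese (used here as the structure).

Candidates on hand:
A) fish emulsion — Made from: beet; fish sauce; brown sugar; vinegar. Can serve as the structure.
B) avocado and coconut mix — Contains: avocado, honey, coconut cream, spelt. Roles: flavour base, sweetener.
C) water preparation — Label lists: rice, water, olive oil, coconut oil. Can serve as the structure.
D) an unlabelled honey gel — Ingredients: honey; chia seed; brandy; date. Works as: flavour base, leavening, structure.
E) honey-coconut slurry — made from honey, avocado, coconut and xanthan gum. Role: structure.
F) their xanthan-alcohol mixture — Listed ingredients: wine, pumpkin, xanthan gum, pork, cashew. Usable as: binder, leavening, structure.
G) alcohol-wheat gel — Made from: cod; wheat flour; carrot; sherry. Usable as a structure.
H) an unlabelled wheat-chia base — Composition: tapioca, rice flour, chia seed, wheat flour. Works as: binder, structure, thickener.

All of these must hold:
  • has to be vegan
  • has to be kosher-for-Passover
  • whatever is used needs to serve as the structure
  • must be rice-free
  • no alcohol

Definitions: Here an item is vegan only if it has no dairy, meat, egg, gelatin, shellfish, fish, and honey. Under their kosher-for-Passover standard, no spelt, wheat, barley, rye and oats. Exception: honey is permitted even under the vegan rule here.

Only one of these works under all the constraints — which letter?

E

A: has fish sauce, so not vegan — no
B: not usable as a structure; has spelt, so not kosher-for-Passover — reject
C: has rice, so not rice-free — out
D: has brandy, so not alcohol-free — out
E: honey is permitted under the vegan carve-out; nothing else excluded — keep
F: has pork, so not vegan; has wine, so not alcohol-free — out
G: has cod, so not vegan; has wheat flour, so not kosher-for-Passover (and 1 more) — no
H: has wheat flour, so not kosher-for-Passover; has rice flour, so not rice-free — out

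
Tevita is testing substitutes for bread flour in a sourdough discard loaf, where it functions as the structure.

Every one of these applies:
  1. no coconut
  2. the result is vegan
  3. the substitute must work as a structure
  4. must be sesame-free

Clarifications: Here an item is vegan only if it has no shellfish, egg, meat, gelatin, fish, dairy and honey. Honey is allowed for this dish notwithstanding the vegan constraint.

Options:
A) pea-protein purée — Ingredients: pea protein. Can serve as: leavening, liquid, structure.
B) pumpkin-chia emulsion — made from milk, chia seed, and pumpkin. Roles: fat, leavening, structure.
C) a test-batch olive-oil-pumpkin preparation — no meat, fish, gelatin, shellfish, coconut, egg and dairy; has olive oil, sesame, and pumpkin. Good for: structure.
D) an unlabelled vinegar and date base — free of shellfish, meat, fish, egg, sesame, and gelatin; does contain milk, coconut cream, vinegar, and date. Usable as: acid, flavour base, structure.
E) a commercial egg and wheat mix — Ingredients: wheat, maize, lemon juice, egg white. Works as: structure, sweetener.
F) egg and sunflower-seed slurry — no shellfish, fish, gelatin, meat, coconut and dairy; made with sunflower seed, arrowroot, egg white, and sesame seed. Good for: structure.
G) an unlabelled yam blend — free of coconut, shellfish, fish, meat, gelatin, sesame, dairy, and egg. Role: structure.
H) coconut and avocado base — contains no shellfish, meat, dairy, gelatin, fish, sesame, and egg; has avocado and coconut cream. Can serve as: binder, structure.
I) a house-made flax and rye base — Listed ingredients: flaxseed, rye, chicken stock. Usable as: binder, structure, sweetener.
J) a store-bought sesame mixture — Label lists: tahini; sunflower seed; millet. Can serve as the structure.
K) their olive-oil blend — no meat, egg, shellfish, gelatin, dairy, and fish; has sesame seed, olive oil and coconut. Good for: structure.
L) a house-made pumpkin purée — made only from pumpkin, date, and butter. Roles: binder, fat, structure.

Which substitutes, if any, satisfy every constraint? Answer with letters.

A, G

A: every rule checks out — keep
B: has milk, so not vegan — out
C: has sesame, so not sesame-free — no
D: has milk, so not vegan; has coconut cream, so not coconut-free — out
E: has egg white, so not vegan — no
F: has egg white, so not vegan; has sesame seed, so not sesame-free — out
G: vegan, no sesame — valid
H: has coconut cream, so not coconut-free — reject
I: has chicken stock, so not vegan — reject
J: has tahini, so not sesame-free — out
K: has sesame seed, so not sesame-free; has coconut, so not coconut-free — no
L: has butter, so not vegan — reject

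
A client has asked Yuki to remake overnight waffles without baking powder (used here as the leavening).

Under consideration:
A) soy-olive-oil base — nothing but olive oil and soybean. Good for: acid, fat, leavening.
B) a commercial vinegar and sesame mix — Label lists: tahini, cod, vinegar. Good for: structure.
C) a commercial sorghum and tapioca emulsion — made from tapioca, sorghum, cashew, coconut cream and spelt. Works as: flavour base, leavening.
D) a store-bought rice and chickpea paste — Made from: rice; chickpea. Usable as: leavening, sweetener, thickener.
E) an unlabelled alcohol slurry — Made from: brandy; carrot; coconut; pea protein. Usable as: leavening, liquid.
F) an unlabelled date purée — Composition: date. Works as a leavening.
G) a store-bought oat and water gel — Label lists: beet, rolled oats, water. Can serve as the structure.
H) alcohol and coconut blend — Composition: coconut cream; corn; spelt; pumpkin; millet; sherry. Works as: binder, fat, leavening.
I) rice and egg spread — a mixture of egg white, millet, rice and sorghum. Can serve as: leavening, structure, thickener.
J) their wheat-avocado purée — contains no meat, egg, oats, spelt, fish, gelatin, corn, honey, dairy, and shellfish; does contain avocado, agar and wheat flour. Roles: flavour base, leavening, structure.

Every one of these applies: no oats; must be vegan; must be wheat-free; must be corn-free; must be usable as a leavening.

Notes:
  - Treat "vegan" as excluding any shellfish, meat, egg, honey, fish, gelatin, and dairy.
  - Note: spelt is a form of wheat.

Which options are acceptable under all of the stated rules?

A, D, E, F

A: works as a leavening, wheat-free, no oats — OK
B: not usable as a leavening; has cod, so not vegan — reject
C: has spelt, so not wheat-free — no
D: all constraints satisfied — keep
E: all constraints satisfied — valid
F: nothing on the exclusion list — OK
G: not usable as a leavening; has rolled oats, so not oat-free — no
H: has spelt, so not wheat-free; has corn, so not corn-free — out
I: has egg white, so not vegan — no
J: has wheat flour, so not wheat-free — no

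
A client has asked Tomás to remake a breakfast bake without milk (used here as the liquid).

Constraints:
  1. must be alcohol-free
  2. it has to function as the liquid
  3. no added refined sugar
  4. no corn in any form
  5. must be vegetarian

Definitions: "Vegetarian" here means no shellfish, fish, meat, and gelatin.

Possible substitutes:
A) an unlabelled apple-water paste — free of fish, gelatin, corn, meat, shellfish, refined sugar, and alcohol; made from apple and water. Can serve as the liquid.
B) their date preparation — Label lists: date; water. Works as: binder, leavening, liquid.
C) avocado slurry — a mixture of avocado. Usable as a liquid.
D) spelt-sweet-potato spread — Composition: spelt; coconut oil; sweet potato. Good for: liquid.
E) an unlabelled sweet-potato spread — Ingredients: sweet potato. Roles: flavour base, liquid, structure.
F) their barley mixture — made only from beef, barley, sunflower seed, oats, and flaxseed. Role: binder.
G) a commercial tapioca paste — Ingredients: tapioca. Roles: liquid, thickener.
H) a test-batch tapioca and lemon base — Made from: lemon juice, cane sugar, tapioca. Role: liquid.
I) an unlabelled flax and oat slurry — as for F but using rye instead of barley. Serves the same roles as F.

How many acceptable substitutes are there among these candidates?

A: works as a liquid, no corn, vegetarian — keep
B: only date and water; none excluded — valid
C: every rule checks out — keep
D: every rule checks out — keep
E: only sweet potato; none excluded — keep
F: not usable as a liquid; has beef, so not vegetarian — out
G: nothing on the exclusion list — OK
H: has cane sugar, so not no-added-sugar — out
I: not usable as a liquid; has beef, so not vegetarian — reject

6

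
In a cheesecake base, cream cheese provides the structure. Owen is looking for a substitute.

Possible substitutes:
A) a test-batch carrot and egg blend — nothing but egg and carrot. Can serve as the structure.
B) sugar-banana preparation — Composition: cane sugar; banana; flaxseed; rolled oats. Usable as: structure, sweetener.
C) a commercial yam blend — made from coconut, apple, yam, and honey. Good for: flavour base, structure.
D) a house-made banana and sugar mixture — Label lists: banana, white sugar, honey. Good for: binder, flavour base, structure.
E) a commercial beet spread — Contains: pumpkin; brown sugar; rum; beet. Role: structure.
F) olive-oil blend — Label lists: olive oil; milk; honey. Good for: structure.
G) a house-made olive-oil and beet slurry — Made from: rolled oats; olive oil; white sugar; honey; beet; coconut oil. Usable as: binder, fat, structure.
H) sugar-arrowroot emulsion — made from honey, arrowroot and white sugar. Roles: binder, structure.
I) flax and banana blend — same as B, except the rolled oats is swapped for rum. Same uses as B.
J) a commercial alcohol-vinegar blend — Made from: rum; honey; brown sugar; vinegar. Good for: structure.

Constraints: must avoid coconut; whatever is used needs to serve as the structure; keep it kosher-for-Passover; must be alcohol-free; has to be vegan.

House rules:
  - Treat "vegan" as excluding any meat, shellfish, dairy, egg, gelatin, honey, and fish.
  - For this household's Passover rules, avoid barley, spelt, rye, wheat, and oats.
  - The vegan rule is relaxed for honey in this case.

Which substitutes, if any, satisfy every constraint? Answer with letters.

A: has egg, so not vegan — reject
B: has rolled oats, so not kosher-for-Passover — out
C: has coconut, so not coconut-free — no
D: honey is permitted under the vegan carve-out; nothing else excluded — valid
E: has rum, so not alcohol-free — no
F: has milk, so not vegan — out
G: has rolled oats, so not kosher-for-Passover; has coconut oil, so not coconut-free — no
H: honey is permitted under the vegan carve-out; nothing else excluded — keep
I: has rum, so not alcohol-free — reject
J: has rum, so not alcohol-free — out

D, H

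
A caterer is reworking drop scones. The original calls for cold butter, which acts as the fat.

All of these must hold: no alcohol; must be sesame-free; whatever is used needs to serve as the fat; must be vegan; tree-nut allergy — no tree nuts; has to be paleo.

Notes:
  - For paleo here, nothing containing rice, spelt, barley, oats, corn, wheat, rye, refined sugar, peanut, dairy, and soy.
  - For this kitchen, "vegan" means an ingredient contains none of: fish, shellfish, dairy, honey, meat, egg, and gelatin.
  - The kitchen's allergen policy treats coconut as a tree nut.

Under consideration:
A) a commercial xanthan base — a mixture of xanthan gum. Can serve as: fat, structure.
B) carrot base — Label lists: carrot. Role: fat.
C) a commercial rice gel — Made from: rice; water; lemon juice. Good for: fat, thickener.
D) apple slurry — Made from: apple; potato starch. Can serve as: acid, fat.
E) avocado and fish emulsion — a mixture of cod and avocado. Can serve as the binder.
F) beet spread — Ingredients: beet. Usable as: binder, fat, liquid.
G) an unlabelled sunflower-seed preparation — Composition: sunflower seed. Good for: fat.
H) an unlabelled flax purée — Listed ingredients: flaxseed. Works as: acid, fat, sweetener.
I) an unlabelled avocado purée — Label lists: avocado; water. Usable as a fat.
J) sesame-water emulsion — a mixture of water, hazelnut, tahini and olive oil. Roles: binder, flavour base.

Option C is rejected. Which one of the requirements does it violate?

paleo

usable as a fat: satisfied
paleo: has rice — fails
vegan: satisfied
sesame-free: satisfied
tree-nut-free: satisfied
alcohol-free: satisfied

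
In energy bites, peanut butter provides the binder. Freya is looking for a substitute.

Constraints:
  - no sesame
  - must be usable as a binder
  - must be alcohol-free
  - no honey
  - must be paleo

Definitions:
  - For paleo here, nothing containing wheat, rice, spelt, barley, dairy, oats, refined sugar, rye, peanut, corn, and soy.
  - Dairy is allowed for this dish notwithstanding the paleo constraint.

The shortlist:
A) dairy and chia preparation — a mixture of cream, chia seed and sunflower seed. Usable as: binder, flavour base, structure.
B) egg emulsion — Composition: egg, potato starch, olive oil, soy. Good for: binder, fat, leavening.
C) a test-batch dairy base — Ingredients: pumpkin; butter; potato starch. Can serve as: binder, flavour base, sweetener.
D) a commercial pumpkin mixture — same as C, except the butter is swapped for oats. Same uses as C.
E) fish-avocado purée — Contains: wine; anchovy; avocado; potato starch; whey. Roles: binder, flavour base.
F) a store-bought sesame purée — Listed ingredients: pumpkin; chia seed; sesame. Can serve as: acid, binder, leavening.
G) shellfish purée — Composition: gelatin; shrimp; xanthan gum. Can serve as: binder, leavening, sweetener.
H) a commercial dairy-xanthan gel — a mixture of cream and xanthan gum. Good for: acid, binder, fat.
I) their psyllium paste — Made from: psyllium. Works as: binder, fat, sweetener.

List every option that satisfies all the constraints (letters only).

A: dairy is permitted under the paleo carve-out; nothing else excluded — OK
B: has soy, so not paleo — out
C: dairy is permitted under the paleo carve-out; nothing else excluded — keep
D: has oats, so not paleo — out
E: has wine, so not alcohol-free — out
F: has sesame, so not sesame-free — reject
G: all constraints satisfied — keep
H: dairy is permitted under the paleo carve-out; nothing else excluded — OK
I: only psyllium; none excluded — valid

A, C, G, H, I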